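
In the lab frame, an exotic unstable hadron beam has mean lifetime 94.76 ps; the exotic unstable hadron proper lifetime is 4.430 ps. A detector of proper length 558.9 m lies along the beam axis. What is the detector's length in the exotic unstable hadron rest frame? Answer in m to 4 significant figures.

L ≈ 26.13 m

Time dilation ⇒ γ = Δt/τ₀ = 94.76/4.430 = 21.3905
Length contraction: L = L₀/γ = 558.9/21.3905 = 26.13 m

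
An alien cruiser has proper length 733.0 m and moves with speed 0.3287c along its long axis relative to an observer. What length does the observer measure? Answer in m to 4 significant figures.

L ≈ 692.3 m

γ = 1/√(1 − 0.3287²) = 1.05883
Length contraction: L = L₀/γ = 733.0/1.05883 = 692.3 m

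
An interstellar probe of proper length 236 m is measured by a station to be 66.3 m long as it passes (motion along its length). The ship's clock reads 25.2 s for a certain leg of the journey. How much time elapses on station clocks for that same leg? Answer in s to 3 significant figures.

Δt ≈ 89.7 s

Length contraction ⇒ γ = L₀/L = 236/66.3 = 3.5596
Time dilation: Δt = γτ₀ = 3.5596 × 25.2 s = 89.7 s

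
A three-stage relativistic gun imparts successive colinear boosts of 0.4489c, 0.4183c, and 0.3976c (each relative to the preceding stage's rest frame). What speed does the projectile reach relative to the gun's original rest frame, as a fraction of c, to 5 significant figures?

u ≈ 0.87399c

Compose boost 2: (0.4183 + 0.4489)/(1 + 0.4183×0.4489) = 0.86720/1.187775 = 0.7301047
Compose boost 3: (0.3976 + 0.7301047)/(1 + 0.3976×0.7301047) = 1.127705/1.290290 = 0.87399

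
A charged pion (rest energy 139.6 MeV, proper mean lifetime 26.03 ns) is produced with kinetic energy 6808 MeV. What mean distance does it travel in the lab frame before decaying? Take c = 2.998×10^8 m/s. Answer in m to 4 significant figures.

d ≈ 388.3 m

γ = 1 + K/(m₀c²) = 1 + 6808/139.6 = 49.7679
β = √(1 − 1/γ²) = 0.999798
Dilated lifetime: γτ₀ = 49.7679 × 26.03 ns = 1295.46 ns
d = βc·γτ₀ = 0.999798 × (2.998×10^8 m/s) × 1.29546×10^-6 s = 388.3 m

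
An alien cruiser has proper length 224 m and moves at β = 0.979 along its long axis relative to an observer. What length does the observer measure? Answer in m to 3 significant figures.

L ≈ 45.7 m

γ = 1/√(1 − 0.979²) = 4.9053
Length contraction: L = L₀/γ = 224/4.9053 = 45.7 m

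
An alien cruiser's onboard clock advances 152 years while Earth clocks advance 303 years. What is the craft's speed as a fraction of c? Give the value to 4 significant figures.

β ≈ 0.8651

γ = Δt/τ₀ = 303/152 = 1.99342
β = √(1 − 1/γ²) = √(1 − 1/1.99342²) = 0.8651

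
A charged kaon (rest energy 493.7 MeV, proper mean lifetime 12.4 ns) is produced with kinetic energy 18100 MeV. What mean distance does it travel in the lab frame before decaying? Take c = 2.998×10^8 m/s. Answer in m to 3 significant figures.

γ = 1 + K/(m₀c²) = 1 + 18100/493.7 = 37.662
β = √(1 − 1/γ²) = 0.99965
Dilated lifetime: γτ₀ = 37.662 × 12.4 ns = 467.01 ns
d = βc·γτ₀ = 0.99965 × (2.998×10^8 m/s) × 4.6701×10^-7 s = 140 m

d ≈ 140 m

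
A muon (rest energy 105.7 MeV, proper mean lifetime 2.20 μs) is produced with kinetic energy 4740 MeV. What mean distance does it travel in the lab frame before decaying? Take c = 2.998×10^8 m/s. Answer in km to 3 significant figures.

d ≈ 30.2 km

γ = 1 + K/(m₀c²) = 1 + 4740/105.7 = 45.844
β = √(1 − 1/γ²) = 0.99976
Dilated lifetime: γτ₀ = 45.844 × 2.20 μs = 100.86 μs
d = βc·γτ₀ = 0.99976 × (2.998×10^8 m/s) × 0.00010086 s = 30.2 km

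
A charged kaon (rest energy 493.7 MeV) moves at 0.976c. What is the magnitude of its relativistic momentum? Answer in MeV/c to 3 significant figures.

γ = 1/√(1 − 0.976²) = 4.5920
p = γβm₀c = 4.5920 × 0.976 × 493.7 MeV/c = 2210 MeV/c

p ≈ 2210 MeV/c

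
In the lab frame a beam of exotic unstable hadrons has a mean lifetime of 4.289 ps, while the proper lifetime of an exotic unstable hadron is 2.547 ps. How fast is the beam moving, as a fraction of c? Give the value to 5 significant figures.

β ≈ 0.80458

γ = Δt/τ₀ = 4.289/2.547 = 1.683942
β = √(1 − 1/γ²) = √(1 − 1/1.683942²) = 0.80458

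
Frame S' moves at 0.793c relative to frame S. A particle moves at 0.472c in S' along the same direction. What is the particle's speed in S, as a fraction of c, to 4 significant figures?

u ≈ 0.9205c

Relativistic velocity addition: u = (u' + v)/(1 + u'v/c²)
= (0.472 + 0.793)/(1 + 0.472×0.793) = 1.265/1.37430 = 0.9205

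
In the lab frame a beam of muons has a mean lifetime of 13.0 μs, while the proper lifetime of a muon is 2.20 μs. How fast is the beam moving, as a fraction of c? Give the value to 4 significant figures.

β ≈ 0.9856

γ = Δt/τ₀ = 13.0/2.20 = 5.90909
β = √(1 − 1/γ²) = √(1 − 1/5.90909²) = 0.9856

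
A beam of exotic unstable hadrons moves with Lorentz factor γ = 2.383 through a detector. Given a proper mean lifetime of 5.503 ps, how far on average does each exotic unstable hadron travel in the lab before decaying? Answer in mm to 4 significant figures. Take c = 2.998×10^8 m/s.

d ≈ 3.569 mm

β = √(1 − 1/γ²) = √(1 − 1/2.383²) = 0.907691
Dilated lifetime: Δt = γτ₀ = 2.383 × 5.503 ps = 13.1136 ps
d = vΔt = 0.907691c × 13.1136 ps = 2.72126×10^8 m/s × 1.31136×10^-11 s = 3.569 mm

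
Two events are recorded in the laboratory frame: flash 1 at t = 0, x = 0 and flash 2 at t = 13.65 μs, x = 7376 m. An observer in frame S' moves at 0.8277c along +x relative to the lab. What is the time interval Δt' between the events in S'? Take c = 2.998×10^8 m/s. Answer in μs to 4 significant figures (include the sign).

γ = 1/√(1 − 0.8277²) = 1.78199
Δt' = γ(Δt − vΔx/c²) = 1.78199 × (13.65 μs − 0.8277×7376 m / (2.998×10^8 m/s))
= 1.78199 × (-6.71396 μs) = -11.96 μs

Δt' ≈ -11.96 μs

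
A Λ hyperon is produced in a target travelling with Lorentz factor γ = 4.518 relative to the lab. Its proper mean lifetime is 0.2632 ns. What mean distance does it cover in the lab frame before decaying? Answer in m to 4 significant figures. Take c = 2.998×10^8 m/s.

β = √(1 − 1/γ²) = √(1 − 1/4.518²) = 0.975197
Dilated lifetime: Δt = γτ₀ = 4.518 × 0.2632 ns = 1.18914 ns
d = vΔt = 0.975197c × 1.18914 ns = 2.92364×10^8 m/s × 1.18914×10^-9 s = 0.3477 m

d ≈ 0.3477 m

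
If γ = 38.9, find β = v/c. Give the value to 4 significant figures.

β = √(1 − 1/γ²) = √(1 − 1/38.9²) = √(0.999339) = 0.9997

β ≈ 0.9997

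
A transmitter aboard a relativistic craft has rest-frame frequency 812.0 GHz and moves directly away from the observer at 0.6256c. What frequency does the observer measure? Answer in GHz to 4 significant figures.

Relativistic Doppler: f_obs = f_src √((1−β)/(1+β))
= 812.0 × √(0.374400/1.62560) = 812.0 × 0.479911 = 389.7 GHz

f_obs ≈ 389.7 GHz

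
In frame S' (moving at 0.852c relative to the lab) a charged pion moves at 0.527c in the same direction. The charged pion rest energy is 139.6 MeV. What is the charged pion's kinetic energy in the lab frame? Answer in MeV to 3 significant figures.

K ≈ 315 MeV

u_lab = (0.527 + 0.852)/(1 + 0.527×0.852) = 0.951688
γ = 1/√(1 − 0.951688²) = 3.2566
K = (γ − 1)m₀c² = (3.2566 − 1) × 139.6 = 2.2566 × 139.6 = 315 MeV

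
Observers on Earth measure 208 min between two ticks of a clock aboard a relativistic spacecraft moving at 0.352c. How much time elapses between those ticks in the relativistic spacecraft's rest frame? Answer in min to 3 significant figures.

γ = 1/√(1 − 0.352²) = 1.0684
Proper time: τ₀ = Δt/γ = 208/1.0684 = 195 min

τ₀ ≈ 195 min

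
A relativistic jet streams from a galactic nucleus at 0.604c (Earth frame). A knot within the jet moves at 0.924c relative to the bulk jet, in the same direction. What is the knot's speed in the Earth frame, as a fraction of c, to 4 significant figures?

u ≈ 0.9807c

Relativistic velocity addition: u = (u' + v)/(1 + u'v/c²)
= (0.924 + 0.604)/(1 + 0.924×0.604) = 1.528/1.55810 = 0.9807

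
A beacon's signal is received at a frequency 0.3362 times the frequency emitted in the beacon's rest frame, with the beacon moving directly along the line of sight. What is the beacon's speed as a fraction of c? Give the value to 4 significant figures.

f_obs/f_src = √((1−β)/(1+β)) = 0.3362  ⇒  (1−β)/(1+β) = 0.113030
β = |1 − D²|/(1 + D²) = |1 − 0.113030|/(1 + 0.113030) = 0.7969

β ≈ 0.7969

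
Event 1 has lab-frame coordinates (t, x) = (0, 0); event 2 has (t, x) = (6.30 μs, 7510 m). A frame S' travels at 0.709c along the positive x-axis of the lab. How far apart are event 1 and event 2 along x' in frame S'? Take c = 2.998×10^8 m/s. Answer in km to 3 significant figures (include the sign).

γ = 1/√(1 − 0.709²) = 1.4180
Δx' = γ(Δx − vΔt) = 1.4180 × (7510 m − 0.709×(2.998×10^8 m/s)×6.30×10^-6 s)
= 1.4180 × (6170.9 m) = 8.75 km

Δx' ≈ 8.75 km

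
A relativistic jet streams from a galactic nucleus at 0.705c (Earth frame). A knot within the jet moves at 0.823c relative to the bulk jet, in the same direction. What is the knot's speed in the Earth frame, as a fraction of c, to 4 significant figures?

Relativistic velocity addition: u = (u' + v)/(1 + u'v/c²)
= (0.823 + 0.705)/(1 + 0.823×0.705) = 1.528/1.58021 = 0.9670

u ≈ 0.9670c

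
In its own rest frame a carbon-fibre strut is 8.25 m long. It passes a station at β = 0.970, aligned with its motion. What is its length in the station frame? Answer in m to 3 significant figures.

L ≈ 2.01 m

γ = 1/√(1 − 0.970²) = 4.1135
Length contraction: L = L₀/γ = 8.25/4.1135 = 2.01 m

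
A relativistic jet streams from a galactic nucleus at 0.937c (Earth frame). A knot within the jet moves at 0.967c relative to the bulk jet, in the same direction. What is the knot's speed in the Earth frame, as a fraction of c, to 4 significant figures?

Relativistic velocity addition: u = (u' + v)/(1 + u'v/c²)
= (0.967 + 0.937)/(1 + 0.967×0.937) = 1.904/1.90608 = 0.9989

u ≈ 0.9989c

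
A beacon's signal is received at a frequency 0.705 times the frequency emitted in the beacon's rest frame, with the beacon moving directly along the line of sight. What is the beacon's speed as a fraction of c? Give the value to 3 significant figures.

β ≈ 0.336

f_obs/f_src = √((1−β)/(1+β)) = 0.705  ⇒  (1−β)/(1+β) = 0.49702
β = |1 − D²|/(1 + D²) = |1 − 0.49702|/(1 + 0.49702) = 0.336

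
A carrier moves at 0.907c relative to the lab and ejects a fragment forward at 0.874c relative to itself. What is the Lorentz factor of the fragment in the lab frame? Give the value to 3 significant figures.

u_lab = (0.874 + 0.907)/(1 + 0.874×0.907) = 1.781/1.79272 = 0.993464
γ = 1/√(1 − 0.993464²) = 8.76

γ ≈ 8.76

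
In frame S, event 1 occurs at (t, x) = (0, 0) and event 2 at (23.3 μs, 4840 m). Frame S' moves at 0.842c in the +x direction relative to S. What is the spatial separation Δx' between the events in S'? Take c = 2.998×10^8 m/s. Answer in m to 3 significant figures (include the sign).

Δx' ≈ -1930 m

γ = 1/√(1 − 0.842²) = 1.8536
Δx' = γ(Δx − vΔt) = 1.8536 × (4840 m − 0.842×(2.998×10^8 m/s)×23.3×10^-6 s)
= 1.8536 × (-1041.7 m) = -1930 m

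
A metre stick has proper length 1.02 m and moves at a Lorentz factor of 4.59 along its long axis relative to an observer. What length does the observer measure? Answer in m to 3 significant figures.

L ≈ 0.222 m

γ = 4.59 (given)
Length contraction: L = L₀/γ = 1.02/4.59 = 0.222 m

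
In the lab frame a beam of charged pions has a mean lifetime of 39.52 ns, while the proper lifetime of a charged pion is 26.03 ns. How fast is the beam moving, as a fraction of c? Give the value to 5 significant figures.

γ = Δt/τ₀ = 39.52/26.03 = 1.518248
β = √(1 − 1/γ²) = √(1 − 1/1.518248²) = 0.75245

β ≈ 0.75245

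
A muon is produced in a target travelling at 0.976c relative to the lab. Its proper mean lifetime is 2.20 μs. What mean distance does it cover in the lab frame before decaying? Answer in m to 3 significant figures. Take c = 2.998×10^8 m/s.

d ≈ 2960 m

γ = 1/√(1 − 0.976²) = 4.5920
Dilated lifetime: Δt = γτ₀ = 4.5920 × 2.20 μs = 10.102 μs
d = vΔt = 0.976c × 10.102 μs = 2.9260×10^8 m/s × 1.0102×10^-5 s = 2960 m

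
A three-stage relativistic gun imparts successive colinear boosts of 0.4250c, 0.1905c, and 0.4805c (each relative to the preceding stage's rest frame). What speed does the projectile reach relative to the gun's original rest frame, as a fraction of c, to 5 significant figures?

Compose boost 2: (0.1905 + 0.4250)/(1 + 0.1905×0.4250) = 0.61550/1.080963 = 0.5694000
Compose boost 3: (0.4805 + 0.5694000)/(1 + 0.4805×0.5694000) = 1.049900/1.273597 = 0.82436

u ≈ 0.82436c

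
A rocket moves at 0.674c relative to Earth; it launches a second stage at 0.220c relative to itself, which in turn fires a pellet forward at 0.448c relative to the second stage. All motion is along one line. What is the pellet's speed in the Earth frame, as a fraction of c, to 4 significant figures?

u ≈ 0.9094c

Compose boost 2: (0.220 + 0.674)/(1 + 0.220×0.674) = 0.8940/1.14828 = 0.778556
Compose boost 3: (0.448 + 0.778556)/(1 + 0.448×0.778556) = 1.22656/1.34879 = 0.9094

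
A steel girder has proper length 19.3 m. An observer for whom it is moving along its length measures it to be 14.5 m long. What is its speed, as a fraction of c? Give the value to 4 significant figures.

γ = L₀/L = 19.3/14.5 = 1.33103
β = √(1 − 1/γ²) = 0.6600

β ≈ 0.6600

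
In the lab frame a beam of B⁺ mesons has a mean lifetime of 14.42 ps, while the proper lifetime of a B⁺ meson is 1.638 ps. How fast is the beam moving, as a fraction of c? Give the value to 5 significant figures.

β ≈ 0.99353

γ = Δt/τ₀ = 14.42/1.638 = 8.803419
β = √(1 − 1/γ²) = √(1 − 1/8.803419²) = 0.99353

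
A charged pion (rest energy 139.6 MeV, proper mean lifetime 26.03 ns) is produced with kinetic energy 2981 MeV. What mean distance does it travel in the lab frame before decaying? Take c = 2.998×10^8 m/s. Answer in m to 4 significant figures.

γ = 1 + K/(m₀c²) = 1 + 2981/139.6 = 22.3539
β = √(1 − 1/γ²) = 0.998999
Dilated lifetime: γτ₀ = 22.3539 × 26.03 ns = 581.871 ns
d = βc·γτ₀ = 0.998999 × (2.998×10^8 m/s) × 5.81871×10^-7 s = 174.3 m

d ≈ 174.3 m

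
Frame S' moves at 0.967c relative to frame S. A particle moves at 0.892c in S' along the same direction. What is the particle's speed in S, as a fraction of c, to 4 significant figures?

u ≈ 0.9981c

Relativistic velocity addition: u = (u' + v)/(1 + u'v/c²)
= (0.892 + 0.967)/(1 + 0.892×0.967) = 1.859/1.86256 = 0.9981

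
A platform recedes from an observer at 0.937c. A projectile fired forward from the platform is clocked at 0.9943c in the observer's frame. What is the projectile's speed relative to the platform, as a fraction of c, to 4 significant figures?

u' ≈ 0.8384c

Inverse velocity addition: u' = (u − v)/(1 − uv/c²)
= (0.9943 − 0.937)/(1 − 0.9943×0.937) = 0.05730/0.0683409 = 0.8384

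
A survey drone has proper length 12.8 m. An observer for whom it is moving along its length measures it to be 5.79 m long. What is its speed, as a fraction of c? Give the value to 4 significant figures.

β ≈ 0.8918

γ = L₀/L = 12.8/5.79 = 2.21071
β = √(1 − 1/γ²) = 0.8918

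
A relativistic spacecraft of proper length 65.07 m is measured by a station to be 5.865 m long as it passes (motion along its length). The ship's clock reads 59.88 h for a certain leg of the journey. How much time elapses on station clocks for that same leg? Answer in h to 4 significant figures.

Δt ≈ 664.3 h

Length contraction ⇒ γ = L₀/L = 65.07/5.865 = 11.0946
Time dilation: Δt = γτ₀ = 11.0946 × 59.88 h = 664.3 h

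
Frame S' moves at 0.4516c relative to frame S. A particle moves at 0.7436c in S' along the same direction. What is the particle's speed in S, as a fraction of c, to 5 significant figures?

Relativistic velocity addition: u = (u' + v)/(1 + u'v/c²)
= (0.7436 + 0.4516)/(1 + 0.7436×0.4516) = 1.1952/1.335810 = 0.89474

u ≈ 0.89474c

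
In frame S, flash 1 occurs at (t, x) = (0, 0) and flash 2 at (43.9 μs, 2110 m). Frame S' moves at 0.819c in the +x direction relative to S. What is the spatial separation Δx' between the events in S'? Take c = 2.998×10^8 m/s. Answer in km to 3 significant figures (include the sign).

γ = 1/√(1 − 0.819²) = 1.7428
Δx' = γ(Δx − vΔt) = 1.7428 × (2110 m − 0.819×(2.998×10^8 m/s)×43.9×10^-6 s)
= 1.7428 × (-8669.0 m) = -15.1 km

Δx' ≈ -15.1 km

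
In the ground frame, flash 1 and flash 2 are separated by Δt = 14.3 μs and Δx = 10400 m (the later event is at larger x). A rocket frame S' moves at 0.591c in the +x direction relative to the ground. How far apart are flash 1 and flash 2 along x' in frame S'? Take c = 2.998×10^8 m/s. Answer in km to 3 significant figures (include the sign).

γ = 1/√(1 − 0.591²) = 1.2397
Δx' = γ(Δx − vΔt) = 1.2397 × (10400 m − 0.591×(2.998×10^8 m/s)×14.3×10^-6 s)
= 1.2397 × (7866.3 m) = 9.75 km

Δx' ≈ 9.75 km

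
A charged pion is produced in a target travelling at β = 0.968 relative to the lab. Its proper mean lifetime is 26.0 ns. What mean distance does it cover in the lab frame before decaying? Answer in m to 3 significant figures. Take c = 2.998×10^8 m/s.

d ≈ 30.1 m

γ = 1/√(1 − 0.968²) = 3.9849
Dilated lifetime: Δt = γτ₀ = 3.9849 × 26.0 ns = 103.61 ns
d = vΔt = 0.968c × 103.61 ns = 2.9021×10^8 m/s × 1.0361×10^-7 s = 30.1 m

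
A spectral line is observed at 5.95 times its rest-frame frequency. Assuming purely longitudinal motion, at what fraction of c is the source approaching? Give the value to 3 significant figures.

β ≈ 0.945

f_obs/f_src = √((1+β)/(1−β)) = 5.95  ⇒  (1+β)/(1−β) = 35.403
β = |1 − D²|/(1 + D²) = |1 − 35.403|/(1 + 35.403) = 0.945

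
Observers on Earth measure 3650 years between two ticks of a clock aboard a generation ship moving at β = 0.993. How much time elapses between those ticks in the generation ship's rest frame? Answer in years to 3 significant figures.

τ₀ ≈ 431 years

γ = 1/√(1 − 0.993²) = 8.4664
Proper time: τ₀ = Δt/γ = 3650/8.4664 = 431 years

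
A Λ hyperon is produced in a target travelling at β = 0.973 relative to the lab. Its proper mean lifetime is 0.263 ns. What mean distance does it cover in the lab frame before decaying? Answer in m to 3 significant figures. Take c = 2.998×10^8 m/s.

γ = 1/√(1 − 0.973²) = 4.3327
Dilated lifetime: Δt = γτ₀ = 4.3327 × 0.263 ns = 1.1395 ns
d = vΔt = 0.973c × 1.1395 ns = 2.9171×10^8 m/s × 1.1395×10^-9 s = 0.332 m

d ≈ 0.332 m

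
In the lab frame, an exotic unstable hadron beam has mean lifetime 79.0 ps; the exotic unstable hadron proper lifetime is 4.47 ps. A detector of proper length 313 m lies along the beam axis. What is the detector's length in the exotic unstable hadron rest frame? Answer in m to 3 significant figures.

Time dilation ⇒ γ = Δt/τ₀ = 79.0/4.47 = 17.673
Length contraction: L = L₀/γ = 313/17.673 = 17.7 m

L ≈ 17.7 m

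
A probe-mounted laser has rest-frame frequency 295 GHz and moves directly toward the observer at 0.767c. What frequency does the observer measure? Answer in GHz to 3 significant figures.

Relativistic Doppler: f_obs = f_src √((1+β)/(1−β))
= 295 × √(1.7670/0.23300) = 295 × 2.7539 = 812 GHz

f_obs ≈ 812 GHz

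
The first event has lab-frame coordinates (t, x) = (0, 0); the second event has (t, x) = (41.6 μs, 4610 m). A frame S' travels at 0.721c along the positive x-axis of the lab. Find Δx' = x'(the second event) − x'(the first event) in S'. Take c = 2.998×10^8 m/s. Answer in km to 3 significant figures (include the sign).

γ = 1/√(1 − 0.721²) = 1.4431
Δx' = γ(Δx − vΔt) = 1.4431 × (4610 m − 0.721×(2.998×10^8 m/s)×41.6×10^-6 s)
= 1.4431 × (-4382.1 m) = -6.32 km

Δx' ≈ -6.32 km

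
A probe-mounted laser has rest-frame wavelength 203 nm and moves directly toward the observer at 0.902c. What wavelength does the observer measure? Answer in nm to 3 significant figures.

Relativistic Doppler: λ_obs = λ_src √((1−β)/(1+β))
= 203 × √(0.098000/1.9020) = 203 × 0.22699 = 46.1 nm

λ_obs ≈ 46.1 nm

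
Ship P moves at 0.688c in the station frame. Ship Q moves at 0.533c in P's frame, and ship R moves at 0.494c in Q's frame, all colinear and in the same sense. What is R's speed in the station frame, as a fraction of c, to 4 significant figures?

Compose boost 2: (0.533 + 0.688)/(1 + 0.533×0.688) = 1.221/1.36670 = 0.893390
Compose boost 3: (0.494 + 0.893390)/(1 + 0.494×0.893390) = 1.38739/1.44133 = 0.9626

u ≈ 0.9626c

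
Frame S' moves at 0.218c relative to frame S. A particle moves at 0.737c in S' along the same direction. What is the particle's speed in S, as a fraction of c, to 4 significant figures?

u ≈ 0.8228c

Relativistic velocity addition: u = (u' + v)/(1 + u'v/c²)
= (0.737 + 0.218)/(1 + 0.737×0.218) = 0.9550/1.16067 = 0.8228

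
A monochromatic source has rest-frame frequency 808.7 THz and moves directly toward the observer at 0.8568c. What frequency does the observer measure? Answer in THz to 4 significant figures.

f_obs ≈ 2912 THz

Relativistic Doppler: f_obs = f_src √((1+β)/(1−β))
= 808.7 × √(1.85680/0.143200) = 808.7 × 3.60090 = 2912 THz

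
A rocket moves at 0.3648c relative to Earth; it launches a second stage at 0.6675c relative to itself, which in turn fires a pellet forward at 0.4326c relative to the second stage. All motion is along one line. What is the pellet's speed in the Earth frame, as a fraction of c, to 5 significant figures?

u ≈ 0.92909c

Compose boost 2: (0.6675 + 0.3648)/(1 + 0.6675×0.3648) = 1.0323/1.243504 = 0.8301541
Compose boost 3: (0.4326 + 0.8301541)/(1 + 0.4326×0.8301541) = 1.262754/1.359125 = 0.92909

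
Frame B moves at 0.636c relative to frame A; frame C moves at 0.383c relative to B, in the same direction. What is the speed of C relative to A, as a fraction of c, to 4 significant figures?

Compose boost 2: (0.383 + 0.636)/(1 + 0.383×0.636) = 1.019/1.24359 = 0.8194

u ≈ 0.8194c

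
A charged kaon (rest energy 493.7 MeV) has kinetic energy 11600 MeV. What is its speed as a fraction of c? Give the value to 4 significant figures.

β ≈ 0.9992

γ = 1 + K/(m₀c²) = 1 + 11600/493.7 = 24.4961
β = √(1 − 1/γ²) = 0.9992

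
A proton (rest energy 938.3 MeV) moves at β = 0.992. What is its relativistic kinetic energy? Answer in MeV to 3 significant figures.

K ≈ 6490 MeV

γ = 1/√(1 − 0.992²) = 7.9216
K = (γ − 1)m₀c² = (7.9216 − 1) × 938.3 MeV = 6.9216 × 938.3 MeV = 6490 MeV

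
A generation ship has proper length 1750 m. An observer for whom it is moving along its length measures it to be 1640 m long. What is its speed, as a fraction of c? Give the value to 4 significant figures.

γ = L₀/L = 1750/1640 = 1.06707
β = √(1 − 1/γ²) = 0.3489

β ≈ 0.3489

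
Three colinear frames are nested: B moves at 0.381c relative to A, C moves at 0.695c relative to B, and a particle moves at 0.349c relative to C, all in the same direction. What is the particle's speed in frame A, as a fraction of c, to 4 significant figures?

Compose boost 2: (0.695 + 0.381)/(1 + 0.695×0.381) = 1.076/1.26479 = 0.850731
Compose boost 3: (0.349 + 0.850731)/(1 + 0.349×0.850731) = 1.19973/1.29691 = 0.9251

u ≈ 0.9251c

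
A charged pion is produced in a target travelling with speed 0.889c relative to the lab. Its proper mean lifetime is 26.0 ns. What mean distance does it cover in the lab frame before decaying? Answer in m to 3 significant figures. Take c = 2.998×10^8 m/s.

γ = 1/√(1 − 0.889²) = 2.1838
Dilated lifetime: Δt = γτ₀ = 2.1838 × 26.0 ns = 56.780 ns
d = vΔt = 0.889c × 56.780 ns = 2.6652×10^8 m/s × 5.6780×10^-8 s = 15.1 m

d ≈ 15.1 m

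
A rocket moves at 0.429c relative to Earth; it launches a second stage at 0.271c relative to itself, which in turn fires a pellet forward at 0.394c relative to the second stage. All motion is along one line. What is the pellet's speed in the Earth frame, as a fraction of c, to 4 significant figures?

u ≈ 0.8188c

Compose boost 2: (0.271 + 0.429)/(1 + 0.271×0.429) = 0.7000/1.11626 = 0.627095
Compose boost 3: (0.394 + 0.627095)/(1 + 0.394×0.627095) = 1.02109/1.24708 = 0.8188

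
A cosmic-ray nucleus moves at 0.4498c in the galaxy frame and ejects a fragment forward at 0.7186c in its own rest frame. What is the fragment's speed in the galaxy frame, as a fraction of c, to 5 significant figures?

Compose boost 2: (0.7186 + 0.4498)/(1 + 0.7186×0.4498) = 1.1684/1.323226 = 0.88299

u ≈ 0.88299c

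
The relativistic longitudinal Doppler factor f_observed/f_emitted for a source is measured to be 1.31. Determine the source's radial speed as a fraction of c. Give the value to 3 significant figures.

f_obs/f_src = √((1+β)/(1−β)) = 1.31  ⇒  (1+β)/(1−β) = 1.7161
β = |1 − D²|/(1 + D²) = |1 − 1.7161|/(1 + 1.7161) = 0.264

β ≈ 0.264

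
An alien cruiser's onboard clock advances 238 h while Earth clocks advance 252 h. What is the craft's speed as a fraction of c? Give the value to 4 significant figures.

γ = Δt/τ₀ = 252/238 = 1.05882
β = √(1 − 1/γ²) = √(1 − 1/1.05882²) = 0.3287

β ≈ 0.3287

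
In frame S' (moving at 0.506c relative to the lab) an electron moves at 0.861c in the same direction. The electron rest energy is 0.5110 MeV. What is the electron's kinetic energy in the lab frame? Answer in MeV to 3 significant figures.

u_lab = (0.861 + 0.506)/(1 + 0.861×0.506) = 0.952171
γ = 1/√(1 − 0.952171²) = 3.2726
K = (γ − 1)m₀c² = (3.2726 − 1) × 0.5110 = 2.2726 × 0.5110 = 1.16 MeV

K ≈ 1.16 MeV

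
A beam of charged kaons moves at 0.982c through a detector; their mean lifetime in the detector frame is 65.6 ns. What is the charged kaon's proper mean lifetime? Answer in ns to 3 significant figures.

τ₀ ≈ 12.4 ns

γ = 1/√(1 − 0.982²) = 5.2943
Proper time: τ₀ = Δt/γ = 65.6/5.2943 = 12.4 ns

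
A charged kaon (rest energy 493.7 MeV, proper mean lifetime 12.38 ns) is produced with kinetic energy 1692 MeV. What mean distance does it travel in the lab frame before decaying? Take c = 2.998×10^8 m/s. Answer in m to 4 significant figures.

d ≈ 16.01 m

γ = 1 + K/(m₀c²) = 1 + 1692/493.7 = 4.42718
β = √(1 − 1/γ²) = 0.974156
Dilated lifetime: γτ₀ = 4.42718 × 12.38 ns = 54.8085 ns
d = βc·γτ₀ = 0.974156 × (2.998×10^8 m/s) × 5.48085×10^-8 s = 16.01 m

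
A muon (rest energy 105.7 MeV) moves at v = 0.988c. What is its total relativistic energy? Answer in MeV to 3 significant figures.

γ = 1/√(1 − 0.988²) = 6.4744
E = γm₀c² = 6.4744 × 105.7 MeV = 684 MeV

E ≈ 684 MeV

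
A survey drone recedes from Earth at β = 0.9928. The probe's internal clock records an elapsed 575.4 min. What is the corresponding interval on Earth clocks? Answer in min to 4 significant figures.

Δt ≈ 4804 min

γ = 1/√(1 − 0.9928²) = 8.34837
Time dilation: Δt = γτ₀ = 8.34837 × 575.4 min = 4804 min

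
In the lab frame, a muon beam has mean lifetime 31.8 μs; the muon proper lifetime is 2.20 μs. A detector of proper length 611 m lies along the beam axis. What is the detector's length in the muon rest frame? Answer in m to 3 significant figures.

L ≈ 42.3 m

Time dilation ⇒ γ = Δt/τ₀ = 31.8/2.20 = 14.455
Length contraction: L = L₀/γ = 611/14.455 = 42.3 m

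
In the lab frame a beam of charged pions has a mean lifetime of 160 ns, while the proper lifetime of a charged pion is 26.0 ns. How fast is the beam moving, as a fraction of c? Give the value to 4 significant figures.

β ≈ 0.9867

γ = Δt/τ₀ = 160/26.0 = 6.15385
β = √(1 − 1/γ²) = √(1 − 1/6.15385²) = 0.9867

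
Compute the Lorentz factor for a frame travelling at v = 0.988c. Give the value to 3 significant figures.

γ = 1/√(1 − β²) = 1/√(1 − 0.988²) = 1/√(0.023856) = 6.47

γ ≈ 6.47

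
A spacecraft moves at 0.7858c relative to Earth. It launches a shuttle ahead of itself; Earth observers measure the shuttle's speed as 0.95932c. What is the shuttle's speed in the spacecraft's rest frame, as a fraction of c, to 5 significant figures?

Inverse velocity addition: u' = (u − v)/(1 − uv/c²)
= (0.95932 − 0.7858)/(1 − 0.95932×0.7858) = 0.17352/0.2461663 = 0.70489

u' ≈ 0.70489c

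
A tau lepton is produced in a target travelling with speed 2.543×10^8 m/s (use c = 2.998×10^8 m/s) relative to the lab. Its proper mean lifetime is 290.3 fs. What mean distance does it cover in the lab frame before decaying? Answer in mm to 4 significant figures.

β = v/c = 2.543×10^8 / 2.998×10^8 = 0.848232
γ = 1/√(1 − 0.848232²) = 1.88813
Dilated lifetime: Δt = γτ₀ = 1.88813 × 290.3 fs = 548.124 fs
d = vΔt = 0.848232c × 548.124 fs = 2.54300×10^8 m/s × 5.48124×10^-13 s = 0.1394 mm

d ≈ 0.1394 mm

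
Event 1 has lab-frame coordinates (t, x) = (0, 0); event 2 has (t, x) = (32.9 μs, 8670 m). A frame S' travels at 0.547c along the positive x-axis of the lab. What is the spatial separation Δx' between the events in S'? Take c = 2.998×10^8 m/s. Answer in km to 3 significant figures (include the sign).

Δx' ≈ 3.91 km

γ = 1/√(1 − 0.547²) = 1.1946
Δx' = γ(Δx − vΔt) = 1.1946 × (8670 m − 0.547×(2.998×10^8 m/s)×32.9×10^-6 s)
= 1.1946 × (3274.7 m) = 3.91 km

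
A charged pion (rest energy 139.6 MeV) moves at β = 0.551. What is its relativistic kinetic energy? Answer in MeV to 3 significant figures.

γ = 1/√(1 − 0.551²) = 1.1983
K = (γ − 1)m₀c² = (1.1983 − 1) × 139.6 MeV = 0.19831 × 139.6 MeV = 27.7 MeV

K ≈ 27.7 MeV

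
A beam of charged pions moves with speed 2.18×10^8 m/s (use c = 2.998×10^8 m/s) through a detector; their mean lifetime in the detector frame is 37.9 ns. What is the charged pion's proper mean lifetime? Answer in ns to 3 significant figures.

τ₀ ≈ 26.0 ns

β = v/c = 2.18×10^8 / 2.998×10^8 = 0.72715
γ = 1/√(1 − 0.72715²) = 1.4567
Proper time: τ₀ = Δt/γ = 37.9/1.4567 = 26.0 ns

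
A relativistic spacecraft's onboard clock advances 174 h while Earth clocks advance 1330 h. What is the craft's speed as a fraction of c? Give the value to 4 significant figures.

β ≈ 0.9914

γ = Δt/τ₀ = 1330/174 = 7.64368
β = √(1 − 1/γ²) = √(1 − 1/7.64368²) = 0.9914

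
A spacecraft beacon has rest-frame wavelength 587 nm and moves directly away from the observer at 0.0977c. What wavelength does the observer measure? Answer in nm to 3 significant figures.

λ_obs ≈ 647 nm

Relativistic Doppler: λ_obs = λ_src √((1+β)/(1−β))
= 587 × √(1.0977/0.90230) = 587 × 1.1030 = 647 nm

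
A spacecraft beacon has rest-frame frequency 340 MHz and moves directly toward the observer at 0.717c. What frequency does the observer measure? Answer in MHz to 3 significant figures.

f_obs ≈ 837 MHz

Relativistic Doppler: f_obs = f_src √((1+β)/(1−β))
= 340 × √(1.7170/0.28300) = 340 × 2.4632 = 837 MHz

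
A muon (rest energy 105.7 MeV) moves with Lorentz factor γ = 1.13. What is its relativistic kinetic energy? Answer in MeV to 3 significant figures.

γ = 1.13 (given)
K = (γ − 1)m₀c² = (1.13 − 1) × 105.7 MeV = 0.13000 × 105.7 MeV = 13.7 MeV

K ≈ 13.7 MeV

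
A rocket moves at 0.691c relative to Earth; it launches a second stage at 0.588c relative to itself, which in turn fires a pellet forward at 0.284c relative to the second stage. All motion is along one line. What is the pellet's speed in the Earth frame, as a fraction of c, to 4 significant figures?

u ≈ 0.9485c

Compose boost 2: (0.588 + 0.691)/(1 + 0.588×0.691) = 1.279/1.40631 = 0.909474
Compose boost 3: (0.284 + 0.909474)/(1 + 0.284×0.909474) = 1.19347/1.25829 = 0.9485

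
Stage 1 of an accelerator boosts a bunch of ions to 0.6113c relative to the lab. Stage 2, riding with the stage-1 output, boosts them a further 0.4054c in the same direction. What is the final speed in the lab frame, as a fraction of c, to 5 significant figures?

Compose boost 2: (0.4054 + 0.6113)/(1 + 0.4054×0.6113) = 1.0167/1.247821 = 0.81478

u ≈ 0.81478c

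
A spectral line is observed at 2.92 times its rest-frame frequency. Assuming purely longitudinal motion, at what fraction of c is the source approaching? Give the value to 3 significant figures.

f_obs/f_src = √((1+β)/(1−β)) = 2.92  ⇒  (1+β)/(1−β) = 8.5264
β = |1 − D²|/(1 + D²) = |1 − 8.5264|/(1 + 8.5264) = 0.790

β ≈ 0.790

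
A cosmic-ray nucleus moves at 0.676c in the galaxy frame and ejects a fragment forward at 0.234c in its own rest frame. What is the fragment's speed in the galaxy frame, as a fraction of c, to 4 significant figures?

u ≈ 0.7857c

Compose boost 2: (0.234 + 0.676)/(1 + 0.234×0.676) = 0.9100/1.15818 = 0.7857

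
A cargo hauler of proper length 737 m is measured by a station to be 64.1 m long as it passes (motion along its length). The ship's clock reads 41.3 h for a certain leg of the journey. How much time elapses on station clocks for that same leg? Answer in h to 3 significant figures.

Δt ≈ 475 h

Length contraction ⇒ γ = L₀/L = 737/64.1 = 11.498
Time dilation: Δt = γτ₀ = 11.498 × 41.3 h = 475 h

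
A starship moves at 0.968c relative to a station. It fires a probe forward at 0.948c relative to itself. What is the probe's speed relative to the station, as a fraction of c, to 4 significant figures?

u ≈ 0.9991c

Relativistic velocity addition: u = (u' + v)/(1 + u'v/c²)
= (0.948 + 0.968)/(1 + 0.948×0.968) = 1.916/1.91766 = 0.9991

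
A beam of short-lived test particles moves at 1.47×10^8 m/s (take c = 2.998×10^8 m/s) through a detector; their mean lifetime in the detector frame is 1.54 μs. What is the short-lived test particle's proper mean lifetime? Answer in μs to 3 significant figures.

β = v/c = 1.47×10^8 / 2.998×10^8 = 0.49033
γ = 1/√(1 − 0.49033²) = 1.1474
Proper time: τ₀ = Δt/γ = 1.54/1.1474 = 1.34 μs

τ₀ ≈ 1.34 μs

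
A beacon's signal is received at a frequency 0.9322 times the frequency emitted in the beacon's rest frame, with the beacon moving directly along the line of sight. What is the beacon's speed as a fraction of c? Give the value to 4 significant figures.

β ≈ 0.07009

f_obs/f_src = √((1−β)/(1+β)) = 0.9322  ⇒  (1−β)/(1+β) = 0.868997
β = |1 − D²|/(1 + D²) = |1 − 0.868997|/(1 + 0.868997) = 0.07009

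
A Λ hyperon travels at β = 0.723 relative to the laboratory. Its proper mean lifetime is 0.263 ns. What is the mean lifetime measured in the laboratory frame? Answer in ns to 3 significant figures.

γ = 1/√(1 − 0.723²) = 1.4475
Time dilation: Δt = γτ₀ = 1.4475 × 0.263 ns = 0.381 ns

Δt ≈ 0.381 ns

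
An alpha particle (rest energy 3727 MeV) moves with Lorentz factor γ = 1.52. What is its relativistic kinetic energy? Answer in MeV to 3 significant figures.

γ = 1.52 (given)
K = (γ − 1)m₀c² = (1.52 − 1) × 3727 MeV = 0.52000 × 3727 MeV = 1940 MeV

K ≈ 1940 MeV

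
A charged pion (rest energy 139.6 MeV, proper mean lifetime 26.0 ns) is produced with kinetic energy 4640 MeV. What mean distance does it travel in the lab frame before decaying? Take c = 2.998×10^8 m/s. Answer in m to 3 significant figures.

γ = 1 + K/(m₀c²) = 1 + 4640/139.6 = 34.238
β = √(1 − 1/γ²) = 0.99957
Dilated lifetime: γτ₀ = 34.238 × 26.0 ns = 890.18 ns
d = βc·γτ₀ = 0.99957 × (2.998×10^8 m/s) × 8.9018×10^-7 s = 267 m

d ≈ 267 m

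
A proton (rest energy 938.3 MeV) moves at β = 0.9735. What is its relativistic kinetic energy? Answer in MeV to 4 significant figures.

γ = 1/√(1 − 0.9735²) = 4.37279
K = (γ − 1)m₀c² = (4.37279 − 1) × 938.3 MeV = 3.37279 × 938.3 MeV = 3165 MeV

K ≈ 3165 MeV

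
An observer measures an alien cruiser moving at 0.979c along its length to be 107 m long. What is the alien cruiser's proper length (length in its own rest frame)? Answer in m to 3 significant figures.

γ = 1/√(1 − 0.979²) = 4.9053
L₀ = γL = 4.9053 × 107 = 525 m

L₀ ≈ 525 m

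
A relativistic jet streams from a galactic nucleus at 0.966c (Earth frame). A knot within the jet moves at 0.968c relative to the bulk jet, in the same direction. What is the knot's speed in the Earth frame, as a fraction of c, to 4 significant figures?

u ≈ 0.9994c

Relativistic velocity addition: u = (u' + v)/(1 + u'v/c²)
= (0.968 + 0.966)/(1 + 0.968×0.966) = 1.934/1.93509 = 0.9994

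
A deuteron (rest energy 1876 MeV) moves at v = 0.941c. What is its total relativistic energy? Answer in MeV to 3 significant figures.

γ = 1/√(1 − 0.941²) = 2.9550
E = γm₀c² = 2.9550 × 1876 MeV = 5540 MeV

E ≈ 5540 MeV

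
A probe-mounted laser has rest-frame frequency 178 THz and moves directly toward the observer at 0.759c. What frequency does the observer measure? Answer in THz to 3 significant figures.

Relativistic Doppler: f_obs = f_src √((1+β)/(1−β))
= 178 × √(1.7590/0.24100) = 178 × 2.7016 = 481 THz

f_obs ≈ 481 THz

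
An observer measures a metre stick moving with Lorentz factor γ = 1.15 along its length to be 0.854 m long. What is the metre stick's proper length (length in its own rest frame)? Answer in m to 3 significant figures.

L₀ ≈ 0.982 m

γ = 1.15 (given)
L₀ = γL = 1.15 × 0.854 = 0.982 m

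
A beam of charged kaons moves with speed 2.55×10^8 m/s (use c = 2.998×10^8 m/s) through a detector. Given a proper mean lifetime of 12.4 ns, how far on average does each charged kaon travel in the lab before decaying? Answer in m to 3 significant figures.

d ≈ 6.01 m

β = v/c = 2.55×10^8 / 2.998×10^8 = 0.85057
γ = 1/√(1 − 0.85057²) = 1.9016
Dilated lifetime: Δt = γτ₀ = 1.9016 × 12.4 ns = 23.580 ns
d = vΔt = 0.85057c × 23.580 ns = 2.5500×10^8 m/s × 2.3580×10^-8 s = 6.01 m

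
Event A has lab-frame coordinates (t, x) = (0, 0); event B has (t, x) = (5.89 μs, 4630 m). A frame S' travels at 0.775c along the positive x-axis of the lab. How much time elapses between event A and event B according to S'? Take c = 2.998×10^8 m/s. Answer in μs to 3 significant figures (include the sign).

γ = 1/√(1 − 0.775²) = 1.5824
Δt' = γ(Δt − vΔx/c²) = 1.5824 × (5.89 μs − 0.775×4630 m / (2.998×10^8 m/s))
= 1.5824 × (-6.0788 μs) = -9.62 μs

Δt' ≈ -9.62 μs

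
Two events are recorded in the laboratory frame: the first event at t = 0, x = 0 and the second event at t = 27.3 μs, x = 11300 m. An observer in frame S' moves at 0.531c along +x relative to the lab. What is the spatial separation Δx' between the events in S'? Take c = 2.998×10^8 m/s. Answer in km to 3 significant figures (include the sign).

Δx' ≈ 8.21 km

γ = 1/√(1 − 0.531²) = 1.1801
Δx' = γ(Δx − vΔt) = 1.1801 × (11300 m − 0.531×(2.998×10^8 m/s)×27.3×10^-6 s)
= 1.1801 × (6954.0 m) = 8.21 km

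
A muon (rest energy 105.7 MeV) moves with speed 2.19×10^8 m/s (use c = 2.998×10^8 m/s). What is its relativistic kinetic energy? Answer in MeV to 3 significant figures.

K ≈ 49.1 MeV

β = v/c = 2.19×10^8 / 2.998×10^8 = 0.73049
γ = 1/√(1 − 0.73049²) = 1.4643
K = (γ − 1)m₀c² = (1.4643 − 1) × 105.7 MeV = 0.46429 × 105.7 MeV = 49.1 MeV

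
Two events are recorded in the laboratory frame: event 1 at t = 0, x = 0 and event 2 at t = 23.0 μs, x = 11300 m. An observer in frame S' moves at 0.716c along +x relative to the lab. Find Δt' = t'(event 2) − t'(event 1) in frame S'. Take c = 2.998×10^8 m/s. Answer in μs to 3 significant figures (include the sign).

Δt' ≈ -5.71 μs

γ = 1/√(1 − 0.716²) = 1.4325
Δt' = γ(Δt − vΔx/c²) = 1.4325 × (23.0 μs − 0.716×11300 m / (2.998×10^8 m/s))
= 1.4325 × (-3.9873 μs) = -5.71 μs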